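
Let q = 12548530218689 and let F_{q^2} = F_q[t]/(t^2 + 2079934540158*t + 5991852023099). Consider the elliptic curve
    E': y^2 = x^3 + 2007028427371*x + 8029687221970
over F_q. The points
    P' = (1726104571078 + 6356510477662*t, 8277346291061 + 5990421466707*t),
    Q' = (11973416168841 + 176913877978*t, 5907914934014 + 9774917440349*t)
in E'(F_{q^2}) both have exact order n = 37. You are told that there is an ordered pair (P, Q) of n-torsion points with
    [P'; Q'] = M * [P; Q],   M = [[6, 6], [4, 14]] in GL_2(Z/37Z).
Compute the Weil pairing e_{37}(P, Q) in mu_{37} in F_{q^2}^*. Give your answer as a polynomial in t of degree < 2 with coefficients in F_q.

Since e_{37}(P,P)=e_{37}(Q,Q)=1 and e_{37}(Q,P)=e_{37}(P,Q)^{-1}, expanding e_{37}(6*P + 6*Q,4*P + 14*Q) leaves e(P,Q)^det(M).
Inverting 23 mod 37: 29. Thus e_{37}(P,Q) = e(P',Q')^{29}.
n = 37 = (100101)_2 (6 bits, wt 3); accumulate f_{37,P'}(Q'+S)/f_{37,P'}(S) along the 5-step ladder.
So e_{37}(P',Q') = 211097508159 + 5023636551747*t.
Thus e_{37}(P,Q) = 8426609602340 + 3962755848342*t.

8426609602340 + 3962755848342*t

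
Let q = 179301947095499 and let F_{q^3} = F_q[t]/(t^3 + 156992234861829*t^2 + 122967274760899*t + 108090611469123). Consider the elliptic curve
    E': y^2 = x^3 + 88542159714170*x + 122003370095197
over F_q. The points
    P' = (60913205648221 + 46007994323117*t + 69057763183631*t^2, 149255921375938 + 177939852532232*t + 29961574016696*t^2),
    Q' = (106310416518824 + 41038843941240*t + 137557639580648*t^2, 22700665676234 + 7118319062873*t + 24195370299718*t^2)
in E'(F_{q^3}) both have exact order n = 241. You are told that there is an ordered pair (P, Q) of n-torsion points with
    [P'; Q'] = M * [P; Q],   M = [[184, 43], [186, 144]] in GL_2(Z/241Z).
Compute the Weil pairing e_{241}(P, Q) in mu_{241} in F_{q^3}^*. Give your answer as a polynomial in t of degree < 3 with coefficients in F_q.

169402052826883 + 65590086314367*t + 66108419264505*t^2

Alternating bilinearity on E[241] (values in mu_{241} in F_{179301947095499^3}) gives e(P',Q') = e(P,Q)^det(M).
184*144 - 43*186 = 18498; reduced mod 241: det = 182, inverse 49.
Build f_{241,P'} and f_{241,Q'} via the 8-bit ladder of 241=11110001_2; evaluate at shifted divisors; quotient in F_{179301947095499^3}.
Result: e(P',Q') = 63938246639418 + 107134631236986*t + 135748983779642*t^2.
Finally e_{241}(P,Q) = 169402052826883 + 65590086314367*t + 66108419264505*t^2.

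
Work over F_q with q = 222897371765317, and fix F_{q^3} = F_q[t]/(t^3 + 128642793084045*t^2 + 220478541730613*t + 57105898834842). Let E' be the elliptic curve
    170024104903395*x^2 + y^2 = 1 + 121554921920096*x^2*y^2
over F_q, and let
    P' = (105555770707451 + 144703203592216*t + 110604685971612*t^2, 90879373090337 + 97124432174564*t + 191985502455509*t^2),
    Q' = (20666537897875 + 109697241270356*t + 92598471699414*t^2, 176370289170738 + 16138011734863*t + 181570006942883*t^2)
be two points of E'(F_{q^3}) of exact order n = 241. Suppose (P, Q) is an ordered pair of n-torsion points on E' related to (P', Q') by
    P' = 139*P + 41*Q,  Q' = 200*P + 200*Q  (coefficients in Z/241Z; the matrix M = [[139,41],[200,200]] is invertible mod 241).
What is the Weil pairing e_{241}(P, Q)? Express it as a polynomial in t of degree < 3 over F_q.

23588603666696 + 185165131221677*t + 193322516214937*t^2

The 241-Weil pairing on E[241] over F_{222897371765317} is alternating-bilinear: e_{241}(P',Q') = e_{241}(P,Q)^det(M).
det M = 139*200 - 41*200 = 19600 = 79 (mod 241); 79^{-1} = 180 (mod 241).
Edwards a_E,d_E -> Montgomery A=103309664756787,B=131643583295575 -> Weierstrass 0,202224414505250 via alpha=85746066431468,beta=67841638687154.
8-bit Miller (11110001) on E'/F_{222897371765317} with a'=0, b'=202224414505250: accumulate tangent/chord ratios at Q'+S and P'+S'.
Result: e(P',Q') = 193213316797936 + 57742253520132*t + 50699779539610*t^2.
e_{241}(P,Q) = (193213316797936 + 57742253520132*t + 50699779539610*t^2)^{180} = 23588603666696 + 185165131221677*t + 193322516214937*t^2.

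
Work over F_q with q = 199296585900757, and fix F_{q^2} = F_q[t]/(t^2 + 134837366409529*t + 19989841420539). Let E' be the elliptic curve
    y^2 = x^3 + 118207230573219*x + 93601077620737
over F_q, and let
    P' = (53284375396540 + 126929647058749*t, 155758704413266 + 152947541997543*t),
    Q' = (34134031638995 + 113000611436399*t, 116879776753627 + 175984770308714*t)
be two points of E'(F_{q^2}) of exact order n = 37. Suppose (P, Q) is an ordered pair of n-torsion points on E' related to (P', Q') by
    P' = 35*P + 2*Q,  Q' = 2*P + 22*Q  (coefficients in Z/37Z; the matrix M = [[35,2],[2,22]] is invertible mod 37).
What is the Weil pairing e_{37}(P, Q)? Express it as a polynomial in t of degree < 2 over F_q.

Under M = [[35,2],[2,22]] in GL_2(Z/37), e_{37}(P',Q') = e_{37}(P,Q)^(35*22-2*2 mod 37).
Hence e(P,Q) = e(P',Q')^{10} where 10 = 26^{-1} mod 37.
Miller loop for e_{37} over F_{199296585900757^2}: bits of 37 = 100101; 5 double steps + 2 add steps, l/v at each.
So e_{37}(P',Q') = 47269142673065 + 95157811398027*t.
Raise to 10: e(P,Q) = 40383302125304 + 186675644378561*t in mu_{37}.

40383302125304 + 186675644378561*t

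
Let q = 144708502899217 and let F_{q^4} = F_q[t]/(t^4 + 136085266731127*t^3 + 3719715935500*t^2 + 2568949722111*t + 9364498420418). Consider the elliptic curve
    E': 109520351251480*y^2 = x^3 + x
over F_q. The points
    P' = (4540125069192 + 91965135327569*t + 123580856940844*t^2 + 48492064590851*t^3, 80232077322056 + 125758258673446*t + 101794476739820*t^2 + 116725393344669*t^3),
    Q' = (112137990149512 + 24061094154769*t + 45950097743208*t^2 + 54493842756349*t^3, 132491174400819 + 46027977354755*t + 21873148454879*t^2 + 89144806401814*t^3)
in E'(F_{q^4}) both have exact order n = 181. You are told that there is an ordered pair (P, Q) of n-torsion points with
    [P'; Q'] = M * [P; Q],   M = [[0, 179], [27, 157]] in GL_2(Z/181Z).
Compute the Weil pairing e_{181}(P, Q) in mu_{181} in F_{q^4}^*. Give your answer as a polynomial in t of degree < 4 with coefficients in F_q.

10486080879720 + 53022862121563*t + 114923349432690*t^2 + 25650389330476*t^3

e_{181}(aP+bQ,cP+dQ) = e_{181}(P,Q)^(ad-bc); with (a,b,c,d)=(0,179,27,157) this gives the det-181 law.
So e_{181}(P,Q) = e_{181}(P',Q')^{57}, since 54*57 = 1 mod 181.
Set x_W=60195982530412*u, y_W=60195982530412*v; then E': y_W^2=x_W^3+141863730919923*x_W.
n = 181 = (10110101)_2 (8 bits, wt 5); accumulate f_{181,P'}(Q'+S)/f_{181,P'}(S) along the 7-step ladder.
Result: e(P',Q') = 84336275091310 + 36089247465509*t + 140069350028814*t^2 + 4312011249448*t^3.
Hence e(P,Q) = 10486080879720 + 53022862121563*t + 114923349432690*t^2 + 25650389330476*t^3 in F_{144708502899217^4}^*.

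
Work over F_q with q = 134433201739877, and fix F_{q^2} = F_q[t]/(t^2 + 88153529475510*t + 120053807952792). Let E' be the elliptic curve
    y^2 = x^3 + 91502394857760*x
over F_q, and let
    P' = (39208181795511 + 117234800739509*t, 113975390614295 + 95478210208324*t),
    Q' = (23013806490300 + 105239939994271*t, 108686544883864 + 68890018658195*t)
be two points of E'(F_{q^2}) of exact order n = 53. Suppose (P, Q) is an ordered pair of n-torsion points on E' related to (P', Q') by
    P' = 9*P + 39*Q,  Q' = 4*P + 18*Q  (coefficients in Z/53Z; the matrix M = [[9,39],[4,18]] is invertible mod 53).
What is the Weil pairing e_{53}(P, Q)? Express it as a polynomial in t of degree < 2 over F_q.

36425548997512 + 37619363014277*t

The 53-Weil pairing on E[53] over F_{134433201739877} is alternating-bilinear: e_{53}(P',Q') = e_{53}(P,Q)^det(M).
det(M) mod 53 = 6; its inverse in (Z/53)^* is 9 (check: 6*9 mod 53 = 1).
Double-and-add over 110101: 6-1 doublings, 4-1 additions; each step l_{T,T}/v_{2T} or l_{T,P'}/v at Q'+S for random S.
The quotient is 21994892345346 + 1730429517598*t.
e_{53}(P,Q) = (21994892345346 + 1730429517598*t)^{9} = 36425548997512 + 37619363014277*t.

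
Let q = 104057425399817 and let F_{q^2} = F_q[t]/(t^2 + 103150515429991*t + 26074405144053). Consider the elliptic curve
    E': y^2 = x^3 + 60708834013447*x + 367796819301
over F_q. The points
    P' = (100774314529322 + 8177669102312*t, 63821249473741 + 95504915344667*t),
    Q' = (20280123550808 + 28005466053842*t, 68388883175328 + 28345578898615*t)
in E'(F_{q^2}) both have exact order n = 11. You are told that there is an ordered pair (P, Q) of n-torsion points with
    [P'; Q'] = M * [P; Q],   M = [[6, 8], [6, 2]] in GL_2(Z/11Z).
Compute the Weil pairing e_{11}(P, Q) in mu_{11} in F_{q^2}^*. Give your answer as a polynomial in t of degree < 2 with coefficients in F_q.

13095858144815 + 76598307428026*t

Under M = [[6,8],[6,2]] in GL_2(Z/11), e_{11}(P',Q') = e_{11}(P,Q)^(6*2-8*6 mod 11).
Inverting 8 mod 11: 7. Thus e_{11}(P,Q) = e(P',Q')^{7}.
Build f_{11,P'} and f_{11,Q'} via the 4-bit ladder of 11=1011_2; evaluate at shifted divisors; quotient in F_{104057425399817^2}.
So e_{11}(P',Q') = 65440428047088 + 37268725331996*t.
e_{11}(P,Q) = (65440428047088 + 37268725331996*t)^{7} = 13095858144815 + 76598307428026*t.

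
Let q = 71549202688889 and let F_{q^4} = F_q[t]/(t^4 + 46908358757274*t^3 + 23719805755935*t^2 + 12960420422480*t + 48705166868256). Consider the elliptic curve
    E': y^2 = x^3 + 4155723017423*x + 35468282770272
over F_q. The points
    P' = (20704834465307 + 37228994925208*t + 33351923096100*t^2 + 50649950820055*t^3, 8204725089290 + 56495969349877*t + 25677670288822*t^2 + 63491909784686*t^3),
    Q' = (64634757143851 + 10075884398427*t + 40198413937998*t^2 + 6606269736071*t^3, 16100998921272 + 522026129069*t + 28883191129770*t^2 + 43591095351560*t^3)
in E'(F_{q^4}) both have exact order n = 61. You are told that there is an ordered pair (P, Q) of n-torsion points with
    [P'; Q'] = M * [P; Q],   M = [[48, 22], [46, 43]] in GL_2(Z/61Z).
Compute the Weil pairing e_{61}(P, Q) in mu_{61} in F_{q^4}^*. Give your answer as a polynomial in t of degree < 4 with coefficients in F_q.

Under M = [[48,22],[46,43]] in GL_2(Z/61), e_{61}(P',Q') = e_{61}(P,Q)^(48*43-22*46 mod 61).
So e_{61}(P,Q) = e_{61}(P',Q')^{57}, since 15*57 = 1 mod 61.
Run Miller on y^2=x^3+4155723017423*x+35468282770272 over F_{71549202688889}: ladder 111101 (6 bits); e = f_P(D_Q)/f_Q(D_P).
f_P(D_Q)/f_Q(D_P) = 54598290123957 + 49000364553489*t + 32885858736973*t^2 + 15647835007165*t^3.
Hence e(P,Q) = 66490310767504 + 309902751839*t + 21064990894244*t^2 + 68876042574426*t^3 in F_{71549202688889^4}^*.

66490310767504 + 309902751839*t + 21064990894244*t^2 + 68876042574426*t^3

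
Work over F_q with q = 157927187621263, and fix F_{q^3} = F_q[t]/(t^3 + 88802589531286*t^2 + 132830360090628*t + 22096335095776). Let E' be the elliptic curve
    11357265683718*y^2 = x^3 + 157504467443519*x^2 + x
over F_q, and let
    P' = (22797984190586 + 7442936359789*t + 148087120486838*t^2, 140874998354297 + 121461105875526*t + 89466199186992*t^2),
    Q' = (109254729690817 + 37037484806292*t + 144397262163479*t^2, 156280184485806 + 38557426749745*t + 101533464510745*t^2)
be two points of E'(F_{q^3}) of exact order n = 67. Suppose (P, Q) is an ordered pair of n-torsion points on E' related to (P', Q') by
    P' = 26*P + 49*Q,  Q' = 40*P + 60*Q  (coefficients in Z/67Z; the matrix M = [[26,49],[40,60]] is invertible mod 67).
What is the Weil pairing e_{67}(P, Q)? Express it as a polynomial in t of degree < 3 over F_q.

Under M = [[26,49],[40,60]] in GL_2(Z/67), e_{67}(P',Q') = e_{67}(P,Q)^(26*60-49*40 mod 67).
det M = 26*60 - 49*40 = -400 = 2 (mod 67); 2^{-1} = 34 (mod 67).
Set x_W=56651430821220*u+155385965750689, y_W=56651430821220*v; then E': y_W^2=x_W^3+47165991923627*x_W+125616638518740.
Miller loop for e_{67} over F_{157927187621263^3}: bits of 67 = 1000011; 6 double steps + 2 add steps, l/v at each.
So e_{67}(P',Q') = 88165566780108 + 38961246526702*t + 83170812641111*t^2.
Raise to 34: e(P,Q) = 42697377498 + 112421345339438*t + 130346197236057*t^2 in mu_{67}.

42697377498 + 112421345339438*t + 130346197236057*t^2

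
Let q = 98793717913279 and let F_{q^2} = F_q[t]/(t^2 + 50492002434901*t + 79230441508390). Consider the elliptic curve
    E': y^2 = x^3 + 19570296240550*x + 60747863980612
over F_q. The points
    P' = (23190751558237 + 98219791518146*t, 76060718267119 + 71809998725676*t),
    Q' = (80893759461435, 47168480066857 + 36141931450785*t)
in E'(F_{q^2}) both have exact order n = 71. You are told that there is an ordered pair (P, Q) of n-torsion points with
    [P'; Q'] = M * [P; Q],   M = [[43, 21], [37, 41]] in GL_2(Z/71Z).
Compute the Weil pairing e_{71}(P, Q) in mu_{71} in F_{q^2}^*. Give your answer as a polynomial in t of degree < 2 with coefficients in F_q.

56012389611797 + 14059172812885*t

The 71-Weil pairing on E[71] over F_{98793717913279} is alternating-bilinear: e_{71}(P',Q') = e_{71}(P,Q)^det(M).
So e_{71}(P,Q) = e_{71}(P',Q')^{62}, since 63*62 = 1 mod 71.
Miller loop for e_{71} over F_{98793717913279^2}: bits of 71 = 1000111; 6 double steps + 3 add steps, l/v at each.
f_P(D_Q)/f_Q(D_P) = 98385652981914 + 63591534541360*t.
Raise to 62: e(P,Q) = 56012389611797 + 14059172812885*t in mu_{71}.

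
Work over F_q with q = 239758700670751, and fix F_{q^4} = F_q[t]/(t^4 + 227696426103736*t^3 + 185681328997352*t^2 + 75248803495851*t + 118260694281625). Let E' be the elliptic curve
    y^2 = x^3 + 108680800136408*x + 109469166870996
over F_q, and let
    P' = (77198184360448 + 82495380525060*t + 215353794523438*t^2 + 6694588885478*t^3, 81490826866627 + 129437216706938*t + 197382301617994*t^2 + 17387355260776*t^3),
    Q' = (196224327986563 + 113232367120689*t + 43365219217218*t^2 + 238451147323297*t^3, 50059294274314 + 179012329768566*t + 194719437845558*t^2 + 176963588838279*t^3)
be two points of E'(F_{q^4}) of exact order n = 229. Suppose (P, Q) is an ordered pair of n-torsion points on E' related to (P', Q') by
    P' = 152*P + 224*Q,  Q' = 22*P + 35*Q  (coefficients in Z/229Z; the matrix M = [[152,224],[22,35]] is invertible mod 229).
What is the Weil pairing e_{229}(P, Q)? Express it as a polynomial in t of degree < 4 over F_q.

e_{229} is bilinear + alternating on E[229], so e_{229}(152*P + 224*Q, 22*P + 35*Q) = e_{229}(P,Q)^(152*35-224*22).
det M = 152*35 - 224*22 = 392 = 163 (mod 229); 163^{-1} = 170 (mod 229).
Build f_{229,P'} and f_{229,Q'} via the 8-bit ladder of 229=11100101_2; evaluate at shifted divisors; quotient in F_{239758700670751^4}.
f_P(D_Q)/f_Q(D_P) = 106632311095126 + 175494079058405*t + 26659631682107*t^2 + 43842238235592*t^3.
Thus e_{229}(P,Q) = 101093962099581 + 199511002640537*t + 232964691866980*t^2 + 1354216624255*t^3.

101093962099581 + 199511002640537*t + 232964691866980*t^2 + 1354216624255*t^3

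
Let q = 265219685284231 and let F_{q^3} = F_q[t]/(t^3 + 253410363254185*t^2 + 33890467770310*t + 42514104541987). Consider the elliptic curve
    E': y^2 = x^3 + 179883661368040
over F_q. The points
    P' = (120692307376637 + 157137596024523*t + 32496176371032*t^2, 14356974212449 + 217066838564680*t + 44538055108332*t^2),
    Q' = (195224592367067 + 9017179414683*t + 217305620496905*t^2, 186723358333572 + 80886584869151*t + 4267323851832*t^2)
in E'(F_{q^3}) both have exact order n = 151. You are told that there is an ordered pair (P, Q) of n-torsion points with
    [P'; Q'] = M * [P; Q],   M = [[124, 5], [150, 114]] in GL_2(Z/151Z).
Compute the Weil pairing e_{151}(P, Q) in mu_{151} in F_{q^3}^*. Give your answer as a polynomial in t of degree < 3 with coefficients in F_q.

75526177906682 + 222110155804550*t + 11316052867823*t^2

e_{151}(aP+bQ,cP+dQ) = e_{151}(P,Q)^(ad-bc); with (a,b,c,d)=(124,5,150,114) this gives the det-151 law.
det(M) mod 151 = 98; its inverse in (Z/151)^* is 94 (check: 98*94 mod 151 = 1).
8-bit Miller (10010111) on E'/F_{265219685284231} with a'=0, b'=179883661368040: accumulate tangent/chord ratios at Q'+S and P'+S'.
The quotient is 50282482327755 + 97450032547189*t + 204735546618921*t^2.
Thus e_{151}(P,Q) = 75526177906682 + 222110155804550*t + 11316052867823*t^2.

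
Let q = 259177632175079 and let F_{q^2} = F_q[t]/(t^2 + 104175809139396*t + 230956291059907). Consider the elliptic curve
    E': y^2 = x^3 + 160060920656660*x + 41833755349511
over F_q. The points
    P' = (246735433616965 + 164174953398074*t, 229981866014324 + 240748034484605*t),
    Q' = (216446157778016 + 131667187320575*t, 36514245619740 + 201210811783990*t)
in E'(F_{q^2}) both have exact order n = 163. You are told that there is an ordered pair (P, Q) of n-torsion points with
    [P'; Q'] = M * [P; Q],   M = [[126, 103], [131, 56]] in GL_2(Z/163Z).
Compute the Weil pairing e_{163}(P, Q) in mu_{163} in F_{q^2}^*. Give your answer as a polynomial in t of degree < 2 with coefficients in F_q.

Under M = [[126,103],[131,56]] in GL_2(Z/163), e_{163}(P',Q') = e_{163}(P,Q)^(126*56-103*131 mod 163).
det(M) mod 163 = 83; its inverse in (Z/163)^* is 55 (check: 83*55 mod 163 = 1).
8-bit Miller (10100011) on E'/F_{259177632175079} with a'=160060920656660, b'=41833755349511: accumulate tangent/chord ratios at Q'+S and P'+S'.
e_{163}(P',Q') = 77648332823582 + 223553376659549*t.
e_{163}(P,Q) = (77648332823582 + 223553376659549*t)^{55} = 158287883222777 + 219288020302060*t.

158287883222777 + 219288020302060*t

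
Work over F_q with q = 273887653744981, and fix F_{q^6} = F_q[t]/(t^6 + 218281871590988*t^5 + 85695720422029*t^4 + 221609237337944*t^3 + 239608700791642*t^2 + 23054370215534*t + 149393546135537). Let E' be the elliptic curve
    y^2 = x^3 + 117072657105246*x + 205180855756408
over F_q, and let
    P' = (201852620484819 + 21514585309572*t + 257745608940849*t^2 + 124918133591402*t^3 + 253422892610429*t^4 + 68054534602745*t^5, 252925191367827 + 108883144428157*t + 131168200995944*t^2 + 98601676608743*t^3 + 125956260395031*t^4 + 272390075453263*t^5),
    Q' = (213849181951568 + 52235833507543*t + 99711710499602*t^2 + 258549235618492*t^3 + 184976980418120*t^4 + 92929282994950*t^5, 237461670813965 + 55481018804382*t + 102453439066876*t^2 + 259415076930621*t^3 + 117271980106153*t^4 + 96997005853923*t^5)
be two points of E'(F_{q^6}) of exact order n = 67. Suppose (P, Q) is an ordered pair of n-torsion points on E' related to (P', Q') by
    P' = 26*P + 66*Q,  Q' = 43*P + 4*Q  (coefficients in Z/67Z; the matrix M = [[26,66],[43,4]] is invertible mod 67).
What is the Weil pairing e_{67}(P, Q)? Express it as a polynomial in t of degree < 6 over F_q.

200595550373966 + 109576466945828*t + 143721613004783*t^2 + 105720725440298*t^3 + 8048602182528*t^4 + 122867227809236*t^5

Alternating bilinearity on E[67] (values in mu_{67} in F_{273887653744981^6}) gives e(P',Q') = e(P,Q)^det(M).
Hence e(P,Q) = e(P',Q')^{31} where 31 = 13^{-1} mod 67.
n = 67 = (1000011)_2 (7 bits, wt 3); accumulate f_{67,P'}(Q'+S)/f_{67,P'}(S) along the 6-step ladder.
Result: e(P',Q') = 261062015030072 + 219499707694718*t + 108087260068159*t^2 + 64317232057199*t^3 + 42902667971087*t^4 + 217529942220959*t^5.
e_{67}(P,Q) = (261062015030072 + 219499707694718*t + 108087260068159*t^2 + 64317232057199*t^3 + 42902667971087*t^4 + 217529942220959*t^5)^{31} = 200595550373966 + 109576466945828*t + 143721613004783*t^2 + 105720725440298*t^3 + 8048602182528*t^4 + 122867227809236*t^5.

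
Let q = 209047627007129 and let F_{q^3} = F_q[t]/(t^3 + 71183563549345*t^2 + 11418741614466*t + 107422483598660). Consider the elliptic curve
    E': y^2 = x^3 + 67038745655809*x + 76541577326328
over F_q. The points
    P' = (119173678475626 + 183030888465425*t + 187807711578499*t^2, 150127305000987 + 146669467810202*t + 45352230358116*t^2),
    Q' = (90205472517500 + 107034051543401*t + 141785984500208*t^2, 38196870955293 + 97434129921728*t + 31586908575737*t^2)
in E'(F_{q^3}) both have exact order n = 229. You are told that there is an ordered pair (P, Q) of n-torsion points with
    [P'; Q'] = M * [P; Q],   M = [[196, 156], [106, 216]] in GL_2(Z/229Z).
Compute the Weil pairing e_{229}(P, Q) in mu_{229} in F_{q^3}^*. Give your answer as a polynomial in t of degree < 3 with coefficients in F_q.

The 229-Weil pairing on E[229] over F_{209047627007129} is alternating-bilinear: e_{229}(P',Q') = e_{229}(P,Q)^det(M).
det M = 196*216 - 156*106 = 25800 = 152 (mod 229); 152^{-1} = 113 (mod 229).
Build f_{229,P'} and f_{229,Q'} via the 8-bit ladder of 229=11100101_2; evaluate at shifted divisors; quotient in F_{209047627007129^3}.
The quotient is 199495878675939 + 123646738079410*t + 2265076743027*t^2.
Raise to 113: e(P,Q) = 94404611731749 + 4015280301878*t + 19775286455981*t^2 in mu_{229}.

94404611731749 + 4015280301878*t + 19775286455981*t^2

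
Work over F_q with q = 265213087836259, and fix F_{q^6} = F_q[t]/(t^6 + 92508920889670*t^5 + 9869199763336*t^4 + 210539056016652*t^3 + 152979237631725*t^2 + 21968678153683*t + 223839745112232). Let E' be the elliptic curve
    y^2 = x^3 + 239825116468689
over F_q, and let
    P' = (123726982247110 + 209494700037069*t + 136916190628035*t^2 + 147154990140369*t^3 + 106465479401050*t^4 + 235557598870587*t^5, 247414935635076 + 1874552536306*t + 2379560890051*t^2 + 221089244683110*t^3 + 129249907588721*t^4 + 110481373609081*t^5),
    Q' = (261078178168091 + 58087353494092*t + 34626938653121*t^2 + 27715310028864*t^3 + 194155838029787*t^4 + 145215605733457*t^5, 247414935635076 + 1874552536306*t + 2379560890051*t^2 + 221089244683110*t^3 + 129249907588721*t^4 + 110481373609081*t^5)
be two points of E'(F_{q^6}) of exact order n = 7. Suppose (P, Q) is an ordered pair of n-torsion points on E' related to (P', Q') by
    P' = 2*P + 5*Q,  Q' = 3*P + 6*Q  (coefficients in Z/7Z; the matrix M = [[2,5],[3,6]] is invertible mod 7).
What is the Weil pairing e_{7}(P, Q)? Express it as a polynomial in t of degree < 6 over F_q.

e_{7} is bilinear + alternating on E[7], so e_{7}(2*P + 5*Q, 3*P + 6*Q) = e_{7}(P,Q)^(2*6-5*3).
Inverting 4 mod 7: 2. Thus e_{7}(P,Q) = e(P',Q')^{2}.
Run Miller on y^2=x^3+239825116468689 over F_{265213087836259}: ladder 111 (3 bits); e = f_P(D_Q)/f_Q(D_P).
So e_{7}(P',Q') = 19090895961401 + 40901669340639*t + 247629813047734*t^2 + 100803442910914*t^3 + 208269802166488*t^4 + 197890369390301*t^5.
(19090895961401 + 40901669340639*t + 247629813047734*t^2 + 100803442910914*t^3 + 208269802166488*t^4 + 197890369390301*t^5)^{2} mod (265213087836259,f) = 232515462329691 + 179336460103235*t + 63108214208000*t^2 + 38756330470731*t^3 + 149936988349393*t^4 + 243999993123009*t^5.

232515462329691 + 179336460103235*t + 63108214208000*t^2 + 38756330470731*t^3 + 149936988349393*t^4 + 243999993123009*t^5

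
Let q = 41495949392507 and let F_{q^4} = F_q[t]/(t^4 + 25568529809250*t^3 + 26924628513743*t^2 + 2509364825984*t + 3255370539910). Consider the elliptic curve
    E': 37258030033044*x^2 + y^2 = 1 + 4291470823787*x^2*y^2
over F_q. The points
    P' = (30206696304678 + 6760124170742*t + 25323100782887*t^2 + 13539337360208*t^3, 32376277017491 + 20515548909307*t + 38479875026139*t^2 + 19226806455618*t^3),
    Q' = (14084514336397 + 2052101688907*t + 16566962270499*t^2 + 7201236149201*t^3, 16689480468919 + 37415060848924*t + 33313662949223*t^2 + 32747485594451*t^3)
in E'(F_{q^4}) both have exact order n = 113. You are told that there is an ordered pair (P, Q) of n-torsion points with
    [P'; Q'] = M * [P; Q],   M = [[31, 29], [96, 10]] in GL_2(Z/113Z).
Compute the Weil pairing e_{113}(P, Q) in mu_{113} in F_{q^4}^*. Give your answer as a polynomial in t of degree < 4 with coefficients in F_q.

10275637284363 + 23490605723329*t + 17343802376407*t^2 + 29644508808788*t^3

Since e_{113}(P,P)=e_{113}(Q,Q)=1 and e_{113}(Q,P)=e_{113}(P,Q)^{-1}, expanding e_{113}(31*P + 29*Q,96*P + 10*Q) leaves e(P,Q)^det(M).
31*10 - 29*96 = -2474; reduced mod 113: det = 12, inverse 66.
Map (x,y)_Ed via u=(1+y)/(1-y), v=(1+y)/((1-y)x) to Montgomery A=36677279273971,B=4648600103032; then to (a',b')=(3025599177603,12251514968338).
Double-and-add over 1110001: 7-1 doublings, 4-1 additions; each step l_{T,T}/v_{2T} or l_{T,P'}/v at Q'+S for random S.
The quotient is 35997582617991 + 39003800352383*t + 10129147807827*t^2 + 4625719065691*t^3.
Finally e_{113}(P,Q) = 10275637284363 + 23490605723329*t + 17343802376407*t^2 + 29644508808788*t^3.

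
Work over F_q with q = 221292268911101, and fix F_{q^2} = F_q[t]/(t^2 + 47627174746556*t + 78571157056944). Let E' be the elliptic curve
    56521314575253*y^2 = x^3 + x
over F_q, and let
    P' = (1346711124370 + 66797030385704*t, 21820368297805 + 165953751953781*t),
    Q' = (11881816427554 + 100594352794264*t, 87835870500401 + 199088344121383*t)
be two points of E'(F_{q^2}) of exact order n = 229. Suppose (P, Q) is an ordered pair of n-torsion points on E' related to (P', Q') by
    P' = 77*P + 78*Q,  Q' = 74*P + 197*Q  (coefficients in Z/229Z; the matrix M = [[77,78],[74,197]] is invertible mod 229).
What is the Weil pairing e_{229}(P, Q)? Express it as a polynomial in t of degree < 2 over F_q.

Since e_{229}(P,P)=e_{229}(Q,Q)=1 and e_{229}(Q,P)=e_{229}(P,Q)^{-1}, expanding e_{229}(77*P + 78*Q,74*P + 197*Q) leaves e(P,Q)^det(M).
det(M) mod 229 = 8; its inverse in (Z/229)^* is 86 (check: 8*86 mod 229 = 1).
Set x_W=69501686827750*u, y_W=69501686827750*v; then E': y_W^2=x_W^3+143359353277538*x_W.
Build f_{229,P'} and f_{229,Q'} via the 8-bit ladder of 229=11100101_2; evaluate at shifted divisors; quotient in F_{221292268911101^2}.
Miller gives e_{229}(P',Q') = 127818042869138 + 106984072859044*t in F_{221292268911101^2}.
e_{229}(P,Q) = (127818042869138 + 106984072859044*t)^{86} = 66213895358217 + 181659296617386*t.

66213895358217 + 181659296617386*t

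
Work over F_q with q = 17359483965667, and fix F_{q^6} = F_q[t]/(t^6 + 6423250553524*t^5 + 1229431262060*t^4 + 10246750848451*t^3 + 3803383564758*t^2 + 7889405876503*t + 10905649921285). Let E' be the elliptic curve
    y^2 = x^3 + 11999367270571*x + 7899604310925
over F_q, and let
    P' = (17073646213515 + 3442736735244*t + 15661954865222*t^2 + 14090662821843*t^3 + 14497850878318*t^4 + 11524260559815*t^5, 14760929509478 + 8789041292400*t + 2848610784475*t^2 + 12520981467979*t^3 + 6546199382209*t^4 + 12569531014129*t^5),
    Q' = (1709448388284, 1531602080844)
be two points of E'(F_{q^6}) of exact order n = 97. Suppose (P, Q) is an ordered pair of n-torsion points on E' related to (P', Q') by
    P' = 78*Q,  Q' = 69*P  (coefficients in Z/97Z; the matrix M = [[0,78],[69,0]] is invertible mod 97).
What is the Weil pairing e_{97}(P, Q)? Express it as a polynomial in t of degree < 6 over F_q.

The 97-Weil pairing on E[97] over F_{17359483965667} is alternating-bilinear: e_{97}(P',Q') = e_{97}(P,Q)^det(M).
0*0 - 78*69 = -5382; reduced mod 97: det = 50, inverse 33.
Double-and-add over 1100001: 7-1 doublings, 3-1 additions; each step l_{T,T}/v_{2T} or l_{T,P'}/v at Q'+S for random S.
Miller gives e_{97}(P',Q') = 5211630033819 + 17300801684901*t + 7172851877034*t^2 + 10185165335150*t^3 + 4846518131238*t^4 + 16397080261594*t^5 in F_{17359483965667^6}.
Thus e_{97}(P,Q) = 10882559284535 + 15941949143833*t + 1493382813279*t^2 + 5152618857238*t^3 + 13494406458238*t^4 + 4043179721337*t^5.

10882559284535 + 15941949143833*t + 1493382813279*t^2 + 5152618857238*t^3 + 13494406458238*t^4 + 4043179721337*t^5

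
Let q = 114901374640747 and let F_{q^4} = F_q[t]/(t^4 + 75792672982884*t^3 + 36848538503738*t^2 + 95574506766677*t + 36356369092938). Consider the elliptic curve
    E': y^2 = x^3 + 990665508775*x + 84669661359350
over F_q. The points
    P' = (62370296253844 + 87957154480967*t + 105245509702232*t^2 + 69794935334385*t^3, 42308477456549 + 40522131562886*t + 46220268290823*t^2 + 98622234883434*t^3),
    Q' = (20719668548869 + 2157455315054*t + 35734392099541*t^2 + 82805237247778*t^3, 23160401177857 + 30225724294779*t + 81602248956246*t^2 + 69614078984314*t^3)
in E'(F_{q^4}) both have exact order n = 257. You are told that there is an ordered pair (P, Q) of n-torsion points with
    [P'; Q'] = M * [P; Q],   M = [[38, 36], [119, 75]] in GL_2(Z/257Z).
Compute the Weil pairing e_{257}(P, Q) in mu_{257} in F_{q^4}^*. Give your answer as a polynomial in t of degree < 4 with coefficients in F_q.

77466178024299 + 16663455904632*t + 112498911829228*t^2 + 16962115935987*t^3

e_{257}(aP+bQ,cP+dQ) = e_{257}(P,Q)^(ad-bc); with (a,b,c,d)=(38,36,119,75) this gives the det-257 law.
Hence e(P,Q) = e(P',Q')^{188} where 188 = 108^{-1} mod 257.
9-bit Miller (100000001) on E'/F_{114901374640747} with a'=990665508775, b'=84669661359350: accumulate tangent/chord ratios at Q'+S and P'+S'.
e_{257}(P',Q') = 99974077571958 + 2566167546196*t + 52549091568731*t^2 + 32979044225331*t^3.
(99974077571958 + 2566167546196*t + 52549091568731*t^2 + 32979044225331*t^3)^{188} mod (114901374640747,f) = 77466178024299 + 16663455904632*t + 112498911829228*t^2 + 16962115935987*t^3.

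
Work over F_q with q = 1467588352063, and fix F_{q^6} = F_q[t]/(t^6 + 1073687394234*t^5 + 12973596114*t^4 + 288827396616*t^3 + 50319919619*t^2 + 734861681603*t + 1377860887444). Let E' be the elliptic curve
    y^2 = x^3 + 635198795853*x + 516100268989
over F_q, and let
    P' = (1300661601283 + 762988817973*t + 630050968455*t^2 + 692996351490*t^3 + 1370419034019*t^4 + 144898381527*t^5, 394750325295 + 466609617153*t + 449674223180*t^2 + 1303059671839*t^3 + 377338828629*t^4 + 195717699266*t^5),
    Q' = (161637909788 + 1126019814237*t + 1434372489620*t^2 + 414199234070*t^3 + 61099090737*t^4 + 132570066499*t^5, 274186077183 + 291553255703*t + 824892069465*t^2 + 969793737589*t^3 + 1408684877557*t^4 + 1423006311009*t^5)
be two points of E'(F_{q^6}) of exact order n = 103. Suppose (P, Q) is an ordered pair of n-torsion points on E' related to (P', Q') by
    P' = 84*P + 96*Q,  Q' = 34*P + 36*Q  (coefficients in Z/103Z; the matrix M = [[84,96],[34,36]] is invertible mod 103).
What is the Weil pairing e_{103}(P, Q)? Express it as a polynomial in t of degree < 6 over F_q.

Alternating bilinearity on E[103] (values in mu_{103} in F_{1467588352063^6}) gives e(P',Q') = e(P,Q)^det(M).
Hence e(P,Q) = e(P',Q')^{3} where 3 = 69^{-1} mod 103.
Build f_{103,P'} and f_{103,Q'} via the 7-bit ladder of 103=1100111_2; evaluate at shifted divisors; quotient in F_{1467588352063^6}.
Result: e(P',Q') = 438583751351 + 615418807810*t + 1039854881610*t^2 + 1001949404420*t^3 + 218579676497*t^4 + 324394439976*t^5.
Hence e(P,Q) = 1242983057920 + 1221445999423*t + 1279138921221*t^2 + 175601834579*t^3 + 1170938845566*t^4 + 151486330278*t^5 in F_{1467588352063^6}^*.

1242983057920 + 1221445999423*t + 1279138921221*t^2 + 175601834579*t^3 + 1170938845566*t^4 + 151486330278*t^5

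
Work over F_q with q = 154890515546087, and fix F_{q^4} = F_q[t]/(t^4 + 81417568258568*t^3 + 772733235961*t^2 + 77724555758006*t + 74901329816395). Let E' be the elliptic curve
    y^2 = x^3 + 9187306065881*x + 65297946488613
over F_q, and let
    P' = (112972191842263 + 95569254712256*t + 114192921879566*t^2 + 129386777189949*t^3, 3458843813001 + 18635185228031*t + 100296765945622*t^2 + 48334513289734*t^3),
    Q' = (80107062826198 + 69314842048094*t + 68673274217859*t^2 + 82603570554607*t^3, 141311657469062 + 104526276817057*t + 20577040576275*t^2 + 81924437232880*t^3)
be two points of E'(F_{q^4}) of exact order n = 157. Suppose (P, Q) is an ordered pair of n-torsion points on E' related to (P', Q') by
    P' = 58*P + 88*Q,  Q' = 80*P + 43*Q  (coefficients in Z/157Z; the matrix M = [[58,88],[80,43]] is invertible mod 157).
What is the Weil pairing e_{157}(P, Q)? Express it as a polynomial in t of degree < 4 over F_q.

80280048420689 + 137010219791667*t + 23449874906935*t^2 + 28477916555790*t^3

e_{157}(aP+bQ,cP+dQ) = e_{157}(P,Q)^(ad-bc); with (a,b,c,d)=(58,88,80,43) this gives the det-157 law.
Inverting 7 mod 157: 45. Thus e_{157}(P,Q) = e(P',Q')^{45}.
Miller loop for e_{157} over F_{154890515546087^4}: bits of 157 = 10011101; 7 double steps + 4 add steps, l/v at each.
The quotient is 78006870767447 + 104677538694079*t + 67463874654675*t^2 + 64910847880234*t^3.
Hence e(P,Q) = 80280048420689 + 137010219791667*t + 23449874906935*t^2 + 28477916555790*t^3 in F_{154890515546087^4}^*.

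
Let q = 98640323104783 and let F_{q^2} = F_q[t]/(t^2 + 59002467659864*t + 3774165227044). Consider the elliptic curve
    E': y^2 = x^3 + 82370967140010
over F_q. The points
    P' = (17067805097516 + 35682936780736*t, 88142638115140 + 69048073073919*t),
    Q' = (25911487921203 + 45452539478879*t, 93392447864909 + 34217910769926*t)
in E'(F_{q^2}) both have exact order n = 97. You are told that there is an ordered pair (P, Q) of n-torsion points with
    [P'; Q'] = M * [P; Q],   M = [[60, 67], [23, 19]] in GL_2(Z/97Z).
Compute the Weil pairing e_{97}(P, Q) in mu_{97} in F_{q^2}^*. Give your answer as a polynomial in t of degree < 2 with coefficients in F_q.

37196136448290 + 91341007245442*t

The 97-Weil pairing on E[97] over F_{98640323104783} is alternating-bilinear: e_{97}(P',Q') = e_{97}(P,Q)^det(M).
So e_{97}(P,Q) = e_{97}(P',Q')^{82}, since 84*82 = 1 mod 97.
Double-and-add over 1100001: 7-1 doublings, 3-1 additions; each step l_{T,T}/v_{2T} or l_{T,P'}/v at Q'+S for random S.
Result: e(P',Q') = 35614092189212 + 6816233016743*t.
Hence e(P,Q) = 37196136448290 + 91341007245442*t in F_{98640323104783^2}^*.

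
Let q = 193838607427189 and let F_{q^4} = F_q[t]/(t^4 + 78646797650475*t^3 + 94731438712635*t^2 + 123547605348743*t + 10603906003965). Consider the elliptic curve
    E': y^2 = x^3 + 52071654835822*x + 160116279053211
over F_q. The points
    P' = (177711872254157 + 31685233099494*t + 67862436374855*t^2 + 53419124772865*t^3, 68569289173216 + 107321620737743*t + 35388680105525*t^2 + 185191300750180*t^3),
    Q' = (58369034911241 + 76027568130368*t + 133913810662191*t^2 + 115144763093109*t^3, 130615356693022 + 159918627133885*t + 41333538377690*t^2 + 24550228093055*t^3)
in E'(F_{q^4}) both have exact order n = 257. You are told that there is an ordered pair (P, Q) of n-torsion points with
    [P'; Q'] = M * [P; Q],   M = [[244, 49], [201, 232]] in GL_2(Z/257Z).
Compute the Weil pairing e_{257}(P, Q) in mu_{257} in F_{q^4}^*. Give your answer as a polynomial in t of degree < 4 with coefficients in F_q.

153105485870975 + 127355994358677*t + 183599348218506*t^2 + 49834266089998*t^3

The 257-Weil pairing on E[257] over F_{193838607427189} is alternating-bilinear: e_{257}(P',Q') = e_{257}(P,Q)^det(M).
Inverting 242 mod 257: 137. Thus e_{257}(P,Q) = e(P',Q')^{137}.
9-bit Miller (100000001) on E'/F_{193838607427189} with a'=52071654835822, b'=160116279053211: accumulate tangent/chord ratios at Q'+S and P'+S'.
f_P(D_Q)/f_Q(D_P) = 176522225179792 + 13330604001556*t + 5884466758948*t^2 + 45744127642217*t^3.
Hence e(P,Q) = 153105485870975 + 127355994358677*t + 183599348218506*t^2 + 49834266089998*t^3 in F_{193838607427189^4}^*.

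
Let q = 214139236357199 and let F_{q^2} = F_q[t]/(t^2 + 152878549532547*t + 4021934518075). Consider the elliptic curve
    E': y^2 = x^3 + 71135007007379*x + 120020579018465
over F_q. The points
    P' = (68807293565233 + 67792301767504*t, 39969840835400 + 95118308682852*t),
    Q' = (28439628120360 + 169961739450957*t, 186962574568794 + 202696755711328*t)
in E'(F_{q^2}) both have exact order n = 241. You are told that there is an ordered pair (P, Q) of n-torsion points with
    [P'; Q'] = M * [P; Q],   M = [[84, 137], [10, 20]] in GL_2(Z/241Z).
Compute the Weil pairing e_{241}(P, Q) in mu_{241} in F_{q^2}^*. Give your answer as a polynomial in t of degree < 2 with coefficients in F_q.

135261915799871 + 73464427957738*t

The 241-Weil pairing on E[241] over F_{214139236357199} is alternating-bilinear: e_{241}(P',Q') = e_{241}(P,Q)^det(M).
84*20 - 137*10 = 310; reduced mod 241: det = 69, inverse 7.
Miller loop for e_{241} over F_{214139236357199^2}: bits of 241 = 11110001; 7 double steps + 4 add steps, l/v at each.
So e_{241}(P',Q') = 32856183489991 + 203453311032218*t.
Raise to 7: e(P,Q) = 135261915799871 + 73464427957738*t in mu_{241}.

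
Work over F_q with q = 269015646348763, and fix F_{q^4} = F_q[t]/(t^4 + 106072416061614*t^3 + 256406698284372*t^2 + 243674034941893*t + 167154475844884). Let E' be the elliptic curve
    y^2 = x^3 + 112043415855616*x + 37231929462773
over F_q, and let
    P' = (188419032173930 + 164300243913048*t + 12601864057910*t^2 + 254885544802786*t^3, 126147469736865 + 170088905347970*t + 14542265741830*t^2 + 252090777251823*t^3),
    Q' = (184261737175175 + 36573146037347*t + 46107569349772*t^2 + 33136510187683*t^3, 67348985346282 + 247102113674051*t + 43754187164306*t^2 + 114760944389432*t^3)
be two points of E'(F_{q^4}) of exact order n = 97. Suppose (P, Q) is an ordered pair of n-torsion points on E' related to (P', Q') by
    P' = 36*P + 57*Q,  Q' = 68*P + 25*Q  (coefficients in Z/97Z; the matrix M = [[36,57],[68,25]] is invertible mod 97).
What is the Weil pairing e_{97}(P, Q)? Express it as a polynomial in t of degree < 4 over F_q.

Since e_{97}(P,P)=e_{97}(Q,Q)=1 and e_{97}(Q,P)=e_{97}(P,Q)^{-1}, expanding e_{97}(36*P + 57*Q,68*P + 25*Q) leaves e(P,Q)^det(M).
36*25 - 57*68 = -2976; reduced mod 97: det = 31, inverse 72.
Miller loop for e_{97} over F_{269015646348763^4}: bits of 97 = 1100001; 6 double steps + 2 add steps, l/v at each.
Miller gives e_{97}(P',Q') = 97363530060680 + 229182782503555*t + 140531255972064*t^2 + 36896903259953*t^3 in F_{269015646348763^4}.
e_{97}(P,Q) = (97363530060680 + 229182782503555*t + 140531255972064*t^2 + 36896903259953*t^3)^{72} = 57464441769223 + 244672648350649*t + 56237655953253*t^2 + 221877509429601*t^3.

57464441769223 + 244672648350649*t + 56237655953253*t^2 + 221877509429601*t^3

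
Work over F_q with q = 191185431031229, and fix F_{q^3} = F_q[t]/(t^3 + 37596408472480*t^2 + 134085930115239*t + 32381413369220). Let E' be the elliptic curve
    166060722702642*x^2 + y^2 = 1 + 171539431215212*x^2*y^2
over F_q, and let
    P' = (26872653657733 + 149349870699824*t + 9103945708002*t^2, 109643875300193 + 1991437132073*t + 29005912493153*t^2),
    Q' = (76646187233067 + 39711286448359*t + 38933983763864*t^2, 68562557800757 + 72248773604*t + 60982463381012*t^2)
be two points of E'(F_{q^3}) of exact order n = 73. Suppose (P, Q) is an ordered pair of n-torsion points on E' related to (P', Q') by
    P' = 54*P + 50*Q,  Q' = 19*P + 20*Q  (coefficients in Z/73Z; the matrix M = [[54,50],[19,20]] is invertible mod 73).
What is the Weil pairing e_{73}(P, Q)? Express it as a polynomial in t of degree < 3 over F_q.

Alternating bilinearity on E[73] (values in mu_{73} in F_{191185431031229^3}) gives e(P',Q') = e(P,Q)^det(M).
54*20 - 50*19 = 130; reduced mod 73: det = 57, inverse 41.
Map (x,y)_Ed via u=(1+y)/(1-y), v=(1+y)/((1-y)x) to Montgomery A=176585444698506,B=5740106512067; then to (a',b')=(102649774335453,115794504265318).
Build f_{73,P'} and f_{73,Q'} via the 7-bit ladder of 73=1001001_2; evaluate at shifted divisors; quotient in F_{191185431031229^3}.
e_{73}(P',Q') = 116949035918929 + 57989321086186*t + 63771385681513*t^2.
Finally e_{73}(P,Q) = 89392245868576 + 120062605191542*t + 53525205683999*t^2.

89392245868576 + 120062605191542*t + 53525205683999*t^2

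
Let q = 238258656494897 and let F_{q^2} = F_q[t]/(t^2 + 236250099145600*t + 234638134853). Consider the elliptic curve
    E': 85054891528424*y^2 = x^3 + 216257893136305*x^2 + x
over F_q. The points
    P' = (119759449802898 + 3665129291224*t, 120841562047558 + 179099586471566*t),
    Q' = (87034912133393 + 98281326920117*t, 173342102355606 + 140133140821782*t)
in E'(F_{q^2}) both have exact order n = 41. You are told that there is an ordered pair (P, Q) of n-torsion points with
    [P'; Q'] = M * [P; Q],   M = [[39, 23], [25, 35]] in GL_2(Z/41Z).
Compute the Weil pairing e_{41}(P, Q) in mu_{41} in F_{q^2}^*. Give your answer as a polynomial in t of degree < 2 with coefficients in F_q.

Alternating bilinearity on E[41] (values in mu_{41} in F_{238258656494897^2}) gives e(P',Q') = e(P,Q)^det(M).
Hence e(P,Q) = e(P',Q')^{15} where 15 = 11^{-1} mod 41.
Montgomery->Weierstrass: x_W = 34079223308428*x+182705453597469, y_W=34079223308428*y on F_{238258656494897}; lands on y^2=x^3+99720342119536*x+205950130713368.
Double-and-add over 101001: 6-1 doublings, 3-1 additions; each step l_{T,T}/v_{2T} or l_{T,P'}/v at Q'+S for random S.
So e_{41}(P',Q') = 202462693762896 + 206670972292273*t.
e_{41}(P,Q) = (202462693762896 + 206670972292273*t)^{15} = 211318379334171 + 24597112630603*t.

211318379334171 + 24597112630603*t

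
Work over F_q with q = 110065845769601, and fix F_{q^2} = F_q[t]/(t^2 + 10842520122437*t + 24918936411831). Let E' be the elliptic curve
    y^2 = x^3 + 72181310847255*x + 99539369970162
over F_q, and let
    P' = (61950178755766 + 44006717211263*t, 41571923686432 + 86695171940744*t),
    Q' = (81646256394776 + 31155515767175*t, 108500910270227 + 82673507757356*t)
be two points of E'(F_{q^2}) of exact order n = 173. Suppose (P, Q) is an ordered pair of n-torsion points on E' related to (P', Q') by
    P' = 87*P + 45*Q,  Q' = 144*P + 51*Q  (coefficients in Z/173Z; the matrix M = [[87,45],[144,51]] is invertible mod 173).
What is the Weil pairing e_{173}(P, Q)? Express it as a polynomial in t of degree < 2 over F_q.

Since e_{173}(P,P)=e_{173}(Q,Q)=1 and e_{173}(Q,P)=e_{173}(P,Q)^{-1}, expanding e_{173}(87*P + 45*Q,144*P + 51*Q) leaves e(P,Q)^det(M).
Hence e(P,Q) = e(P',Q')^{21} where 21 = 33^{-1} mod 173.
Build f_{173,P'} and f_{173,Q'} via the 8-bit ladder of 173=10101101_2; evaluate at shifted divisors; quotient in F_{110065845769601^2}.
f_P(D_Q)/f_Q(D_P) = 62496405575347 + 4427475492685*t.
Thus e_{173}(P,Q) = 82234643284775 + 57822284343228*t.

82234643284775 + 57822284343228*t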